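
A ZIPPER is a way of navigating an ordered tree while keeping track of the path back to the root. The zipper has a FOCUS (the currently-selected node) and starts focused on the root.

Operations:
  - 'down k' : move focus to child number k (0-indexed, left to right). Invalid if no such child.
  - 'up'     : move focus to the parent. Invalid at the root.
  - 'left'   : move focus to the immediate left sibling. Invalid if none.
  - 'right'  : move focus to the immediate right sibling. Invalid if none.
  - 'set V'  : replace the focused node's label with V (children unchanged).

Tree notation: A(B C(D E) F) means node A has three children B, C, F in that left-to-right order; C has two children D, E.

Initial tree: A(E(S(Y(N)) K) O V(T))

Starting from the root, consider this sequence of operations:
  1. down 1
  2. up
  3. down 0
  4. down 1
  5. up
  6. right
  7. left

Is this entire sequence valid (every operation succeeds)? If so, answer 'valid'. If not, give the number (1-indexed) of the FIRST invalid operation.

Answer: valid

Derivation:
Step 1 (down 1): focus=O path=1 depth=1 children=[] left=['E'] right=['V'] parent=A
Step 2 (up): focus=A path=root depth=0 children=['E', 'O', 'V'] (at root)
Step 3 (down 0): focus=E path=0 depth=1 children=['S', 'K'] left=[] right=['O', 'V'] parent=A
Step 4 (down 1): focus=K path=0/1 depth=2 children=[] left=['S'] right=[] parent=E
Step 5 (up): focus=E path=0 depth=1 children=['S', 'K'] left=[] right=['O', 'V'] parent=A
Step 6 (right): focus=O path=1 depth=1 children=[] left=['E'] right=['V'] parent=A
Step 7 (left): focus=E path=0 depth=1 children=['S', 'K'] left=[] right=['O', 'V'] parent=A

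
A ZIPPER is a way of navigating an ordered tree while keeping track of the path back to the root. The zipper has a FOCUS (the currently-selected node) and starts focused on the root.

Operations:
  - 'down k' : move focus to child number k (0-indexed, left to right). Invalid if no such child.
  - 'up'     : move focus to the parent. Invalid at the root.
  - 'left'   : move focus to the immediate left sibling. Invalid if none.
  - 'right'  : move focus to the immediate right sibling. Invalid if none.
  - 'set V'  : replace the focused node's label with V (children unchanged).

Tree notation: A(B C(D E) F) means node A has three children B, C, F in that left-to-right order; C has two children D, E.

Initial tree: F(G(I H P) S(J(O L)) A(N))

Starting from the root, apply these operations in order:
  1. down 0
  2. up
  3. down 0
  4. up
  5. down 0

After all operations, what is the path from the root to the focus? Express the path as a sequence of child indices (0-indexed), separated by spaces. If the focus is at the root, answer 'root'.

Answer: 0

Derivation:
Step 1 (down 0): focus=G path=0 depth=1 children=['I', 'H', 'P'] left=[] right=['S', 'A'] parent=F
Step 2 (up): focus=F path=root depth=0 children=['G', 'S', 'A'] (at root)
Step 3 (down 0): focus=G path=0 depth=1 children=['I', 'H', 'P'] left=[] right=['S', 'A'] parent=F
Step 4 (up): focus=F path=root depth=0 children=['G', 'S', 'A'] (at root)
Step 5 (down 0): focus=G path=0 depth=1 children=['I', 'H', 'P'] left=[] right=['S', 'A'] parent=F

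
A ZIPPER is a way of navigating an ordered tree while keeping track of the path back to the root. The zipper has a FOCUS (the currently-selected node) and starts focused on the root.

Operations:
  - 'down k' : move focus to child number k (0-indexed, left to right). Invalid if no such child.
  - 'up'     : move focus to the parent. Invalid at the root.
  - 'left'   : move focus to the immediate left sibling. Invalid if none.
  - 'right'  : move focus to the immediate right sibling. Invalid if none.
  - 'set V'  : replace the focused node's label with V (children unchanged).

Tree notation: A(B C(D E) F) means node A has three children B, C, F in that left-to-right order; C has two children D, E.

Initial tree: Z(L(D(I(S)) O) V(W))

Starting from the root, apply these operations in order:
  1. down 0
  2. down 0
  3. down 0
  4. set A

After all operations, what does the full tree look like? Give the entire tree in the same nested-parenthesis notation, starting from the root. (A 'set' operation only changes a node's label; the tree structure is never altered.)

Step 1 (down 0): focus=L path=0 depth=1 children=['D', 'O'] left=[] right=['V'] parent=Z
Step 2 (down 0): focus=D path=0/0 depth=2 children=['I'] left=[] right=['O'] parent=L
Step 3 (down 0): focus=I path=0/0/0 depth=3 children=['S'] left=[] right=[] parent=D
Step 4 (set A): focus=A path=0/0/0 depth=3 children=['S'] left=[] right=[] parent=D

Answer: Z(L(D(A(S)) O) V(W))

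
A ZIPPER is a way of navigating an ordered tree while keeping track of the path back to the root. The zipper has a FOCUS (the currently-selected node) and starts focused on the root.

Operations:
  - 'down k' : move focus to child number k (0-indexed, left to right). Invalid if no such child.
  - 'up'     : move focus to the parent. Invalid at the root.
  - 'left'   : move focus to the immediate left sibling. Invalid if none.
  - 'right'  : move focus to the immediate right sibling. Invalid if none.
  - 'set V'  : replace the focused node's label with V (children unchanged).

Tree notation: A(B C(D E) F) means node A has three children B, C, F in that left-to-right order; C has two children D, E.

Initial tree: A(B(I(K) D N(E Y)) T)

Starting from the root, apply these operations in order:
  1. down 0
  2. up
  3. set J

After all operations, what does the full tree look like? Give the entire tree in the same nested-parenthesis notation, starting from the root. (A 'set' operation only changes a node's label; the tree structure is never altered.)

Answer: J(B(I(K) D N(E Y)) T)

Derivation:
Step 1 (down 0): focus=B path=0 depth=1 children=['I', 'D', 'N'] left=[] right=['T'] parent=A
Step 2 (up): focus=A path=root depth=0 children=['B', 'T'] (at root)
Step 3 (set J): focus=J path=root depth=0 children=['B', 'T'] (at root)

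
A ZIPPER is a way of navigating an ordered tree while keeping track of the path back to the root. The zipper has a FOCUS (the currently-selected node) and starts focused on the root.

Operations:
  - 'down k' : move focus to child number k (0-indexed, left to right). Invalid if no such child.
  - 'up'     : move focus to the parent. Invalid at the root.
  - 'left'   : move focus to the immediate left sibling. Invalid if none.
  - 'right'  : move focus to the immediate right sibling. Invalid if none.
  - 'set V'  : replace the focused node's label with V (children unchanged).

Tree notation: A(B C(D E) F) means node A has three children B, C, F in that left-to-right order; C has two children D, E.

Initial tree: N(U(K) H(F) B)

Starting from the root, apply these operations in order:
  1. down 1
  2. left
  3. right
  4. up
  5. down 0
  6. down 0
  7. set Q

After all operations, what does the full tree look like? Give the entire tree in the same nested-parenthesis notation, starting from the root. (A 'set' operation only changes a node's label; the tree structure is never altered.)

Answer: N(U(Q) H(F) B)

Derivation:
Step 1 (down 1): focus=H path=1 depth=1 children=['F'] left=['U'] right=['B'] parent=N
Step 2 (left): focus=U path=0 depth=1 children=['K'] left=[] right=['H', 'B'] parent=N
Step 3 (right): focus=H path=1 depth=1 children=['F'] left=['U'] right=['B'] parent=N
Step 4 (up): focus=N path=root depth=0 children=['U', 'H', 'B'] (at root)
Step 5 (down 0): focus=U path=0 depth=1 children=['K'] left=[] right=['H', 'B'] parent=N
Step 6 (down 0): focus=K path=0/0 depth=2 children=[] left=[] right=[] parent=U
Step 7 (set Q): focus=Q path=0/0 depth=2 children=[] left=[] right=[] parent=U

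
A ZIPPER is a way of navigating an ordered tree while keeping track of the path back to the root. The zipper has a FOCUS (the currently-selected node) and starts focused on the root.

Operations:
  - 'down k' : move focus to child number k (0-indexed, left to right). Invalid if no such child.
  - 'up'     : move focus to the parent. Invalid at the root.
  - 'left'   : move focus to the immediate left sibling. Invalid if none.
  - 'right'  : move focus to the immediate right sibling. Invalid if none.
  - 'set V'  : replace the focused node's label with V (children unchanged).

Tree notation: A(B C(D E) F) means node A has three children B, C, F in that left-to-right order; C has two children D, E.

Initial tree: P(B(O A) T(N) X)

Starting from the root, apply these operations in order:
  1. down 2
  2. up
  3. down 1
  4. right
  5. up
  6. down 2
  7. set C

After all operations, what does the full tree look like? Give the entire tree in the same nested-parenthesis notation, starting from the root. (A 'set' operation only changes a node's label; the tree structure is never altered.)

Step 1 (down 2): focus=X path=2 depth=1 children=[] left=['B', 'T'] right=[] parent=P
Step 2 (up): focus=P path=root depth=0 children=['B', 'T', 'X'] (at root)
Step 3 (down 1): focus=T path=1 depth=1 children=['N'] left=['B'] right=['X'] parent=P
Step 4 (right): focus=X path=2 depth=1 children=[] left=['B', 'T'] right=[] parent=P
Step 5 (up): focus=P path=root depth=0 children=['B', 'T', 'X'] (at root)
Step 6 (down 2): focus=X path=2 depth=1 children=[] left=['B', 'T'] right=[] parent=P
Step 7 (set C): focus=C path=2 depth=1 children=[] left=['B', 'T'] right=[] parent=P

Answer: P(B(O A) T(N) C)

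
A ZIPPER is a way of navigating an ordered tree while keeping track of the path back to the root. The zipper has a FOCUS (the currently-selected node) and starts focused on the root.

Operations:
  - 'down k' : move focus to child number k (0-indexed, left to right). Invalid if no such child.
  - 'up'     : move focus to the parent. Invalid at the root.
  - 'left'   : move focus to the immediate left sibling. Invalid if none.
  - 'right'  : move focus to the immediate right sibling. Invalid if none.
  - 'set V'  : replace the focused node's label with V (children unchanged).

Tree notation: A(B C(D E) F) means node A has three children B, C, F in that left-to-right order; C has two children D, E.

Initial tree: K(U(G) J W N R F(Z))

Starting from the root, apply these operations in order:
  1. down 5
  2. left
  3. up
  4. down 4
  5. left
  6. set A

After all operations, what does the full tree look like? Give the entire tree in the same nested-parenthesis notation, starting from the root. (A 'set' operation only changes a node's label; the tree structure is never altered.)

Answer: K(U(G) J W A R F(Z))

Derivation:
Step 1 (down 5): focus=F path=5 depth=1 children=['Z'] left=['U', 'J', 'W', 'N', 'R'] right=[] parent=K
Step 2 (left): focus=R path=4 depth=1 children=[] left=['U', 'J', 'W', 'N'] right=['F'] parent=K
Step 3 (up): focus=K path=root depth=0 children=['U', 'J', 'W', 'N', 'R', 'F'] (at root)
Step 4 (down 4): focus=R path=4 depth=1 children=[] left=['U', 'J', 'W', 'N'] right=['F'] parent=K
Step 5 (left): focus=N path=3 depth=1 children=[] left=['U', 'J', 'W'] right=['R', 'F'] parent=K
Step 6 (set A): focus=A path=3 depth=1 children=[] left=['U', 'J', 'W'] right=['R', 'F'] parent=K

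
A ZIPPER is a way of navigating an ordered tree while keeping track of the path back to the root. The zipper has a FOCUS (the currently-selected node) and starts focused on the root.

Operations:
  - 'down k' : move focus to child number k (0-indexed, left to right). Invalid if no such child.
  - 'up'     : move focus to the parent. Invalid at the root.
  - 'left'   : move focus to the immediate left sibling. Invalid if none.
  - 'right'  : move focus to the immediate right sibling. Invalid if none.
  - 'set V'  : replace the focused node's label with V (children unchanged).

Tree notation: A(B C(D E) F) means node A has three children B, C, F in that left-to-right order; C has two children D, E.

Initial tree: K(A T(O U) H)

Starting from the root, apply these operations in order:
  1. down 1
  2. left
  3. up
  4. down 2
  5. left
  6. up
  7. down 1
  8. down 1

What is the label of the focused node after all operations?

Step 1 (down 1): focus=T path=1 depth=1 children=['O', 'U'] left=['A'] right=['H'] parent=K
Step 2 (left): focus=A path=0 depth=1 children=[] left=[] right=['T', 'H'] parent=K
Step 3 (up): focus=K path=root depth=0 children=['A', 'T', 'H'] (at root)
Step 4 (down 2): focus=H path=2 depth=1 children=[] left=['A', 'T'] right=[] parent=K
Step 5 (left): focus=T path=1 depth=1 children=['O', 'U'] left=['A'] right=['H'] parent=K
Step 6 (up): focus=K path=root depth=0 children=['A', 'T', 'H'] (at root)
Step 7 (down 1): focus=T path=1 depth=1 children=['O', 'U'] left=['A'] right=['H'] parent=K
Step 8 (down 1): focus=U path=1/1 depth=2 children=[] left=['O'] right=[] parent=T

Answer: U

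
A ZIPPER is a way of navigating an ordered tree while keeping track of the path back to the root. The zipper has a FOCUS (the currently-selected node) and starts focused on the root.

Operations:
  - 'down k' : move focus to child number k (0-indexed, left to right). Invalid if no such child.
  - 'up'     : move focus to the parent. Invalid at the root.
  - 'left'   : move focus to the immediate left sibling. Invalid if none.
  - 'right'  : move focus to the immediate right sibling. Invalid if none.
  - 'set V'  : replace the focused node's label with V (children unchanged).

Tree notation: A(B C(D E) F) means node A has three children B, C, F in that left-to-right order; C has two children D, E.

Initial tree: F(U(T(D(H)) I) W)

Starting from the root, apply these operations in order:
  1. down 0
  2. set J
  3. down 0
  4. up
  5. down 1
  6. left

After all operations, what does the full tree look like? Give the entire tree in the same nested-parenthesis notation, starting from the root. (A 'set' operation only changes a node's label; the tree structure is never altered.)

Step 1 (down 0): focus=U path=0 depth=1 children=['T', 'I'] left=[] right=['W'] parent=F
Step 2 (set J): focus=J path=0 depth=1 children=['T', 'I'] left=[] right=['W'] parent=F
Step 3 (down 0): focus=T path=0/0 depth=2 children=['D'] left=[] right=['I'] parent=J
Step 4 (up): focus=J path=0 depth=1 children=['T', 'I'] left=[] right=['W'] parent=F
Step 5 (down 1): focus=I path=0/1 depth=2 children=[] left=['T'] right=[] parent=J
Step 6 (left): focus=T path=0/0 depth=2 children=['D'] left=[] right=['I'] parent=J

Answer: F(J(T(D(H)) I) W)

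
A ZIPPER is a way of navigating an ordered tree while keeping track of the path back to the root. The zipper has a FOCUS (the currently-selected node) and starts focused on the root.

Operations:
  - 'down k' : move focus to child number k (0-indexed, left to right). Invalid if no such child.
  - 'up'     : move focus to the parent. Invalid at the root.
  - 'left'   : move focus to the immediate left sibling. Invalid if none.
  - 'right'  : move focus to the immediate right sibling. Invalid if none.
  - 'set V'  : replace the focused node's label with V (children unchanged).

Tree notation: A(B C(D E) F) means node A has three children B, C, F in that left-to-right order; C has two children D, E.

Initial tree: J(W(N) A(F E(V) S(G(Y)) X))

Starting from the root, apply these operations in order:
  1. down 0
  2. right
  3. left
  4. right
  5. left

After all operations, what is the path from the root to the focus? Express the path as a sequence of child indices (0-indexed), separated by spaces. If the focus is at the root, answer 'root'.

Answer: 0

Derivation:
Step 1 (down 0): focus=W path=0 depth=1 children=['N'] left=[] right=['A'] parent=J
Step 2 (right): focus=A path=1 depth=1 children=['F', 'E', 'S', 'X'] left=['W'] right=[] parent=J
Step 3 (left): focus=W path=0 depth=1 children=['N'] left=[] right=['A'] parent=J
Step 4 (right): focus=A path=1 depth=1 children=['F', 'E', 'S', 'X'] left=['W'] right=[] parent=J
Step 5 (left): focus=W path=0 depth=1 children=['N'] left=[] right=['A'] parent=J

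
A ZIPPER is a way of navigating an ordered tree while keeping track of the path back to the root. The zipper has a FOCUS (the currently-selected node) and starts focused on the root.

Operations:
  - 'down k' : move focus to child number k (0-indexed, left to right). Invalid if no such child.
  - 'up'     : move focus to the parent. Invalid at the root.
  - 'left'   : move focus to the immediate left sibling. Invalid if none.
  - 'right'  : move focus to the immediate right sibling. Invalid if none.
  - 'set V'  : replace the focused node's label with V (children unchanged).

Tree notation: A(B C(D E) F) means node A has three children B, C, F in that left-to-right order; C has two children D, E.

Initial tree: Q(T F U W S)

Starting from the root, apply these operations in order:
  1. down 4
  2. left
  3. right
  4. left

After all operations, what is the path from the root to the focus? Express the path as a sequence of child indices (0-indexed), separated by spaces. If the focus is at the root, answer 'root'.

Step 1 (down 4): focus=S path=4 depth=1 children=[] left=['T', 'F', 'U', 'W'] right=[] parent=Q
Step 2 (left): focus=W path=3 depth=1 children=[] left=['T', 'F', 'U'] right=['S'] parent=Q
Step 3 (right): focus=S path=4 depth=1 children=[] left=['T', 'F', 'U', 'W'] right=[] parent=Q
Step 4 (left): focus=W path=3 depth=1 children=[] left=['T', 'F', 'U'] right=['S'] parent=Q

Answer: 3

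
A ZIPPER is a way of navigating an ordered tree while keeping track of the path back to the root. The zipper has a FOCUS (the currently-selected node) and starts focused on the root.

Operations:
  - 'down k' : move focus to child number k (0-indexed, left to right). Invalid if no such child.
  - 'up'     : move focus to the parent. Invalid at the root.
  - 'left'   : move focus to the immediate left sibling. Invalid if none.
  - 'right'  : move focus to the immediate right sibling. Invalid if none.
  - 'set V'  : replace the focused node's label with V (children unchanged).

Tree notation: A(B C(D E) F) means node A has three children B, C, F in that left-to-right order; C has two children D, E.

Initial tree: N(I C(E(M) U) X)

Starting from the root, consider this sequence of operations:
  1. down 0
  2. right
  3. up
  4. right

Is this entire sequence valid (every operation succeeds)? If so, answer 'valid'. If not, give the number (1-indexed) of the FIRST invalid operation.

Answer: 4

Derivation:
Step 1 (down 0): focus=I path=0 depth=1 children=[] left=[] right=['C', 'X'] parent=N
Step 2 (right): focus=C path=1 depth=1 children=['E', 'U'] left=['I'] right=['X'] parent=N
Step 3 (up): focus=N path=root depth=0 children=['I', 'C', 'X'] (at root)
Step 4 (right): INVALID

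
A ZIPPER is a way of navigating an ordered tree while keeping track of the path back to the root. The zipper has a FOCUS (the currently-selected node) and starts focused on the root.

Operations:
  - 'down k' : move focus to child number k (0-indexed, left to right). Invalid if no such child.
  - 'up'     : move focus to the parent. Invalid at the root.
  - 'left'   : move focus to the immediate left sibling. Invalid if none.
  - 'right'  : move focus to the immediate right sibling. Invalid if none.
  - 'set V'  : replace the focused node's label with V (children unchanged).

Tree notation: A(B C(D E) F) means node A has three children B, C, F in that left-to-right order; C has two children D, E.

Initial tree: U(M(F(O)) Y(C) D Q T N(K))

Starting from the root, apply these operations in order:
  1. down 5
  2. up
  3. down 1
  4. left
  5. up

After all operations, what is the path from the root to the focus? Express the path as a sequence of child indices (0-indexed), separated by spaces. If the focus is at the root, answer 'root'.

Step 1 (down 5): focus=N path=5 depth=1 children=['K'] left=['M', 'Y', 'D', 'Q', 'T'] right=[] parent=U
Step 2 (up): focus=U path=root depth=0 children=['M', 'Y', 'D', 'Q', 'T', 'N'] (at root)
Step 3 (down 1): focus=Y path=1 depth=1 children=['C'] left=['M'] right=['D', 'Q', 'T', 'N'] parent=U
Step 4 (left): focus=M path=0 depth=1 children=['F'] left=[] right=['Y', 'D', 'Q', 'T', 'N'] parent=U
Step 5 (up): focus=U path=root depth=0 children=['M', 'Y', 'D', 'Q', 'T', 'N'] (at root)

Answer: root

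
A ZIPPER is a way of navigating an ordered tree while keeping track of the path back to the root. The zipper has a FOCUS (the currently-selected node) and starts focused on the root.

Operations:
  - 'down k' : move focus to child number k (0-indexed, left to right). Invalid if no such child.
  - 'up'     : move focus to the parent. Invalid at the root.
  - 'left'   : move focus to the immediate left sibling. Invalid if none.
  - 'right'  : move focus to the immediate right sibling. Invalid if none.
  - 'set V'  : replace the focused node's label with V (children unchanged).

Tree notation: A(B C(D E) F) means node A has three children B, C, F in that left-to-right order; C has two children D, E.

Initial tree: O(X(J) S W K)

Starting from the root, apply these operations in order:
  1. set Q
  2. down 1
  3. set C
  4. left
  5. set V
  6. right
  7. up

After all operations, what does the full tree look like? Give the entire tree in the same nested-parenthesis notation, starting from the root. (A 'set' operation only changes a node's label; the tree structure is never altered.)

Step 1 (set Q): focus=Q path=root depth=0 children=['X', 'S', 'W', 'K'] (at root)
Step 2 (down 1): focus=S path=1 depth=1 children=[] left=['X'] right=['W', 'K'] parent=Q
Step 3 (set C): focus=C path=1 depth=1 children=[] left=['X'] right=['W', 'K'] parent=Q
Step 4 (left): focus=X path=0 depth=1 children=['J'] left=[] right=['C', 'W', 'K'] parent=Q
Step 5 (set V): focus=V path=0 depth=1 children=['J'] left=[] right=['C', 'W', 'K'] parent=Q
Step 6 (right): focus=C path=1 depth=1 children=[] left=['V'] right=['W', 'K'] parent=Q
Step 7 (up): focus=Q path=root depth=0 children=['V', 'C', 'W', 'K'] (at root)

Answer: Q(V(J) C W K)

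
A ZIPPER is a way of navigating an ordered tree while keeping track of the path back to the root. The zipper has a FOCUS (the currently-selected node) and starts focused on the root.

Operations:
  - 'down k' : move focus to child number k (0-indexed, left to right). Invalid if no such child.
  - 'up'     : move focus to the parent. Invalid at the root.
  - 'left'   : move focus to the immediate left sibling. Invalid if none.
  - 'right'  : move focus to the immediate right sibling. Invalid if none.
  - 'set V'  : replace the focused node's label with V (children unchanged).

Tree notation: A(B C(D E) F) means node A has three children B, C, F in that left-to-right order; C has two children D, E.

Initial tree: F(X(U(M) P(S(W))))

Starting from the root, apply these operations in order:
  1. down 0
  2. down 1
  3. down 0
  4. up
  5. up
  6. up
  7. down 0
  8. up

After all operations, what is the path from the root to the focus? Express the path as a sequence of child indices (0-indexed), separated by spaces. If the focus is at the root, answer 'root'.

Answer: root

Derivation:
Step 1 (down 0): focus=X path=0 depth=1 children=['U', 'P'] left=[] right=[] parent=F
Step 2 (down 1): focus=P path=0/1 depth=2 children=['S'] left=['U'] right=[] parent=X
Step 3 (down 0): focus=S path=0/1/0 depth=3 children=['W'] left=[] right=[] parent=P
Step 4 (up): focus=P path=0/1 depth=2 children=['S'] left=['U'] right=[] parent=X
Step 5 (up): focus=X path=0 depth=1 children=['U', 'P'] left=[] right=[] parent=F
Step 6 (up): focus=F path=root depth=0 children=['X'] (at root)
Step 7 (down 0): focus=X path=0 depth=1 children=['U', 'P'] left=[] right=[] parent=F
Step 8 (up): focus=F path=root depth=0 children=['X'] (at root)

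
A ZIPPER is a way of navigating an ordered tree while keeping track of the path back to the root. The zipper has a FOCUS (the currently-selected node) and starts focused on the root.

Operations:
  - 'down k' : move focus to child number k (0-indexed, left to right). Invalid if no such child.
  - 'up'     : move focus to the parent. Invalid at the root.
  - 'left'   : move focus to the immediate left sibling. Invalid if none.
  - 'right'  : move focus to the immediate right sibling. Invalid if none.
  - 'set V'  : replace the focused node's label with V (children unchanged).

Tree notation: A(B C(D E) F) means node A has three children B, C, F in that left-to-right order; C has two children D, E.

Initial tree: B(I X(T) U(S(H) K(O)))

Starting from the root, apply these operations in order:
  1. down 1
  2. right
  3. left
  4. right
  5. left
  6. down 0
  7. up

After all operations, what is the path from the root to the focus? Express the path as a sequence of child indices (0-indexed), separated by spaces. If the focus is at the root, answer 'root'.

Answer: 1

Derivation:
Step 1 (down 1): focus=X path=1 depth=1 children=['T'] left=['I'] right=['U'] parent=B
Step 2 (right): focus=U path=2 depth=1 children=['S', 'K'] left=['I', 'X'] right=[] parent=B
Step 3 (left): focus=X path=1 depth=1 children=['T'] left=['I'] right=['U'] parent=B
Step 4 (right): focus=U path=2 depth=1 children=['S', 'K'] left=['I', 'X'] right=[] parent=B
Step 5 (left): focus=X path=1 depth=1 children=['T'] left=['I'] right=['U'] parent=B
Step 6 (down 0): focus=T path=1/0 depth=2 children=[] left=[] right=[] parent=X
Step 7 (up): focus=X path=1 depth=1 children=['T'] left=['I'] right=['U'] parent=B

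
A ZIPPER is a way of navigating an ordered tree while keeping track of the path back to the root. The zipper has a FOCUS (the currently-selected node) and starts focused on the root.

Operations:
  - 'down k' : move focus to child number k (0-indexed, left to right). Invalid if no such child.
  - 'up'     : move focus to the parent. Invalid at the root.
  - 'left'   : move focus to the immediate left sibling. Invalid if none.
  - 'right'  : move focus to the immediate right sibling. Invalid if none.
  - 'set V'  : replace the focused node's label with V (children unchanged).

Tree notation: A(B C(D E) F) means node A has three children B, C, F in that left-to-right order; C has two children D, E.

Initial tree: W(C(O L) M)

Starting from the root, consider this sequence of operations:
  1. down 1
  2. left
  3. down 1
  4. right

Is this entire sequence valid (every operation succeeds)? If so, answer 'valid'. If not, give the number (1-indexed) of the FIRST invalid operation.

Step 1 (down 1): focus=M path=1 depth=1 children=[] left=['C'] right=[] parent=W
Step 2 (left): focus=C path=0 depth=1 children=['O', 'L'] left=[] right=['M'] parent=W
Step 3 (down 1): focus=L path=0/1 depth=2 children=[] left=['O'] right=[] parent=C
Step 4 (right): INVALID

Answer: 4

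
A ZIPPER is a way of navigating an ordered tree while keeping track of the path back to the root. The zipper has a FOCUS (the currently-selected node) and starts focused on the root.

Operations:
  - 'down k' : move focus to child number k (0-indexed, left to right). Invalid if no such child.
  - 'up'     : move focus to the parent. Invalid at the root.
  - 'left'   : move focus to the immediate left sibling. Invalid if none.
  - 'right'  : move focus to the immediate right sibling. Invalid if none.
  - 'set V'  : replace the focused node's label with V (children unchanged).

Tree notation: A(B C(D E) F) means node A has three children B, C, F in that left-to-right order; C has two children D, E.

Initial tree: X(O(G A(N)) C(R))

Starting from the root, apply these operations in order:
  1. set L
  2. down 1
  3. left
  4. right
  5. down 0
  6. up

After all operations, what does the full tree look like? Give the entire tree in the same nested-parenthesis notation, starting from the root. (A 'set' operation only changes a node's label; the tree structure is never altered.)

Answer: L(O(G A(N)) C(R))

Derivation:
Step 1 (set L): focus=L path=root depth=0 children=['O', 'C'] (at root)
Step 2 (down 1): focus=C path=1 depth=1 children=['R'] left=['O'] right=[] parent=L
Step 3 (left): focus=O path=0 depth=1 children=['G', 'A'] left=[] right=['C'] parent=L
Step 4 (right): focus=C path=1 depth=1 children=['R'] left=['O'] right=[] parent=L
Step 5 (down 0): focus=R path=1/0 depth=2 children=[] left=[] right=[] parent=C
Step 6 (up): focus=C path=1 depth=1 children=['R'] left=['O'] right=[] parent=L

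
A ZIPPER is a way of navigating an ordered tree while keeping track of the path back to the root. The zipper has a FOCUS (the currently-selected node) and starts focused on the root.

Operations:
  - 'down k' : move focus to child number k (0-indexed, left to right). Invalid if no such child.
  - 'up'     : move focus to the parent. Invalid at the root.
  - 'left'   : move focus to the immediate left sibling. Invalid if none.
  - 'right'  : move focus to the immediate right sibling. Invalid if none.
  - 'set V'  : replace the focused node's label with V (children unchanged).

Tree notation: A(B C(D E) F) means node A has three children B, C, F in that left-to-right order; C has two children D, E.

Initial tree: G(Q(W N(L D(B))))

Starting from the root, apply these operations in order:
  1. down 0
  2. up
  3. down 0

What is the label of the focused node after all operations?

Answer: Q

Derivation:
Step 1 (down 0): focus=Q path=0 depth=1 children=['W', 'N'] left=[] right=[] parent=G
Step 2 (up): focus=G path=root depth=0 children=['Q'] (at root)
Step 3 (down 0): focus=Q path=0 depth=1 children=['W', 'N'] left=[] right=[] parent=G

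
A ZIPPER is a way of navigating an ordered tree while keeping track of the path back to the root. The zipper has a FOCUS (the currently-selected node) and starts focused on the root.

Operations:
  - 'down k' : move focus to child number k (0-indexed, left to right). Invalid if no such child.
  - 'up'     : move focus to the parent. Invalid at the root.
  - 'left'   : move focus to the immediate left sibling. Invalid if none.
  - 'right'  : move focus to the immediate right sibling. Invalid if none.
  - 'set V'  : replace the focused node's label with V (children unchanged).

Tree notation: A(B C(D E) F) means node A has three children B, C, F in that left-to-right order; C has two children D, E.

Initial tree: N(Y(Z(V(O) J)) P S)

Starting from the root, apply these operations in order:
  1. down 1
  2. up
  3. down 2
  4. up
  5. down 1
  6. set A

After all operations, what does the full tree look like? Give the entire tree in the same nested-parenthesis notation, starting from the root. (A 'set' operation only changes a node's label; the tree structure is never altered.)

Answer: N(Y(Z(V(O) J)) A S)

Derivation:
Step 1 (down 1): focus=P path=1 depth=1 children=[] left=['Y'] right=['S'] parent=N
Step 2 (up): focus=N path=root depth=0 children=['Y', 'P', 'S'] (at root)
Step 3 (down 2): focus=S path=2 depth=1 children=[] left=['Y', 'P'] right=[] parent=N
Step 4 (up): focus=N path=root depth=0 children=['Y', 'P', 'S'] (at root)
Step 5 (down 1): focus=P path=1 depth=1 children=[] left=['Y'] right=['S'] parent=N
Step 6 (set A): focus=A path=1 depth=1 children=[] left=['Y'] right=['S'] parent=N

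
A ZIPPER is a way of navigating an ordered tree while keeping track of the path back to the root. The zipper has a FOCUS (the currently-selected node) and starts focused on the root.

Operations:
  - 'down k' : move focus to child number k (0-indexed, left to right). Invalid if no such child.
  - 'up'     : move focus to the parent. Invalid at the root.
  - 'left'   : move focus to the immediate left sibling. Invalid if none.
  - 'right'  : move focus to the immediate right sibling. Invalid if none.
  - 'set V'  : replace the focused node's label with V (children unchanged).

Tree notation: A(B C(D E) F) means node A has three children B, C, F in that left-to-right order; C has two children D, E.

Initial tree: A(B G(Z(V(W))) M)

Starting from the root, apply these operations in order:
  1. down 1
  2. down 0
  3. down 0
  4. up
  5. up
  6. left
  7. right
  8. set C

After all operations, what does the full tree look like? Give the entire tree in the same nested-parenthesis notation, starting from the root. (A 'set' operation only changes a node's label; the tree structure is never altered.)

Step 1 (down 1): focus=G path=1 depth=1 children=['Z'] left=['B'] right=['M'] parent=A
Step 2 (down 0): focus=Z path=1/0 depth=2 children=['V'] left=[] right=[] parent=G
Step 3 (down 0): focus=V path=1/0/0 depth=3 children=['W'] left=[] right=[] parent=Z
Step 4 (up): focus=Z path=1/0 depth=2 children=['V'] left=[] right=[] parent=G
Step 5 (up): focus=G path=1 depth=1 children=['Z'] left=['B'] right=['M'] parent=A
Step 6 (left): focus=B path=0 depth=1 children=[] left=[] right=['G', 'M'] parent=A
Step 7 (right): focus=G path=1 depth=1 children=['Z'] left=['B'] right=['M'] parent=A
Step 8 (set C): focus=C path=1 depth=1 children=['Z'] left=['B'] right=['M'] parent=A

Answer: A(B C(Z(V(W))) M)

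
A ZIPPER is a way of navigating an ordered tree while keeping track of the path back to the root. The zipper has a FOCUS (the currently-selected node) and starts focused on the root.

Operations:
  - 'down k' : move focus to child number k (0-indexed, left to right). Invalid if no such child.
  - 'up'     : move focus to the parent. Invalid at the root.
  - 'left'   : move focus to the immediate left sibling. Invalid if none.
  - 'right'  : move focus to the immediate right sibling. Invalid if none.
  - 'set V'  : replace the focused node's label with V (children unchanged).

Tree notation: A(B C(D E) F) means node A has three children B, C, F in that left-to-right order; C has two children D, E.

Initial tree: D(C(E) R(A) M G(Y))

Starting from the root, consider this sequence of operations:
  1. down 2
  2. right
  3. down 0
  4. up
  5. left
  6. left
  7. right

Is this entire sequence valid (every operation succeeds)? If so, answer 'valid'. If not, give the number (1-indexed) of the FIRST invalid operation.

Answer: valid

Derivation:
Step 1 (down 2): focus=M path=2 depth=1 children=[] left=['C', 'R'] right=['G'] parent=D
Step 2 (right): focus=G path=3 depth=1 children=['Y'] left=['C', 'R', 'M'] right=[] parent=D
Step 3 (down 0): focus=Y path=3/0 depth=2 children=[] left=[] right=[] parent=G
Step 4 (up): focus=G path=3 depth=1 children=['Y'] left=['C', 'R', 'M'] right=[] parent=D
Step 5 (left): focus=M path=2 depth=1 children=[] left=['C', 'R'] right=['G'] parent=D
Step 6 (left): focus=R path=1 depth=1 children=['A'] left=['C'] right=['M', 'G'] parent=D
Step 7 (right): focus=M path=2 depth=1 children=[] left=['C', 'R'] right=['G'] parent=D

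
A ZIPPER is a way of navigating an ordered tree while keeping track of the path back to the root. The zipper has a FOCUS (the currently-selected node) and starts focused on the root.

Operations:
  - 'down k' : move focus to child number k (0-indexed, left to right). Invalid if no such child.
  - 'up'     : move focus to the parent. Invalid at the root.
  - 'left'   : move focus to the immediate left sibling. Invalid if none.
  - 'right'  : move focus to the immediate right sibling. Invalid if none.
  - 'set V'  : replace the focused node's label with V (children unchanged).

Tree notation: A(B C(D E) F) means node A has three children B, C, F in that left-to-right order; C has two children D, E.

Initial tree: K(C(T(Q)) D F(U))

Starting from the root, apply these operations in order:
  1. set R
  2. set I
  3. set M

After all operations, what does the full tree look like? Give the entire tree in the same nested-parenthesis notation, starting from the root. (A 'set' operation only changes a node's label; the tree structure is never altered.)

Answer: M(C(T(Q)) D F(U))

Derivation:
Step 1 (set R): focus=R path=root depth=0 children=['C', 'D', 'F'] (at root)
Step 2 (set I): focus=I path=root depth=0 children=['C', 'D', 'F'] (at root)
Step 3 (set M): focus=M path=root depth=0 children=['C', 'D', 'F'] (at root)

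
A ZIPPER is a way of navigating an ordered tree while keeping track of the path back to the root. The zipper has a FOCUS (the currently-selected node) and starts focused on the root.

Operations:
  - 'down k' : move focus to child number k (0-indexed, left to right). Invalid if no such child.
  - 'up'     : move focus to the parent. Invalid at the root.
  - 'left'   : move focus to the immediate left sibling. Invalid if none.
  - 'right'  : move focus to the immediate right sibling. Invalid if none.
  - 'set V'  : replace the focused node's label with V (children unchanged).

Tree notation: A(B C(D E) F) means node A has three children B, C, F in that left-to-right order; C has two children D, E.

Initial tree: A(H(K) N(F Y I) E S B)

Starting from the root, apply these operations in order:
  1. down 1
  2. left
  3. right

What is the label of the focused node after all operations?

Answer: N

Derivation:
Step 1 (down 1): focus=N path=1 depth=1 children=['F', 'Y', 'I'] left=['H'] right=['E', 'S', 'B'] parent=A
Step 2 (left): focus=H path=0 depth=1 children=['K'] left=[] right=['N', 'E', 'S', 'B'] parent=A
Step 3 (right): focus=N path=1 depth=1 children=['F', 'Y', 'I'] left=['H'] right=['E', 'S', 'B'] parent=A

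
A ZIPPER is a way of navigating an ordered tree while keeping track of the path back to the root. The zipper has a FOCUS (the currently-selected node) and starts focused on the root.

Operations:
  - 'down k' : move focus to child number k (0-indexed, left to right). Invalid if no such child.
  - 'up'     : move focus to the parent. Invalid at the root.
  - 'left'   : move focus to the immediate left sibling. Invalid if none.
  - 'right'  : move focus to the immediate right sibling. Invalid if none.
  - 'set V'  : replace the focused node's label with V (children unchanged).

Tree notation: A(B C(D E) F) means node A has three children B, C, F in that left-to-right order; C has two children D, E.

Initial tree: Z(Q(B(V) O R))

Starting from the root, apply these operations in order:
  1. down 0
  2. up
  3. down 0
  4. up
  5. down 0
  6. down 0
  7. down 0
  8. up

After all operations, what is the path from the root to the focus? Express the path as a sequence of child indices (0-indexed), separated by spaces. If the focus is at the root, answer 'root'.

Answer: 0 0

Derivation:
Step 1 (down 0): focus=Q path=0 depth=1 children=['B', 'O', 'R'] left=[] right=[] parent=Z
Step 2 (up): focus=Z path=root depth=0 children=['Q'] (at root)
Step 3 (down 0): focus=Q path=0 depth=1 children=['B', 'O', 'R'] left=[] right=[] parent=Z
Step 4 (up): focus=Z path=root depth=0 children=['Q'] (at root)
Step 5 (down 0): focus=Q path=0 depth=1 children=['B', 'O', 'R'] left=[] right=[] parent=Z
Step 6 (down 0): focus=B path=0/0 depth=2 children=['V'] left=[] right=['O', 'R'] parent=Q
Step 7 (down 0): focus=V path=0/0/0 depth=3 children=[] left=[] right=[] parent=B
Step 8 (up): focus=B path=0/0 depth=2 children=['V'] left=[] right=['O', 'R'] parent=Q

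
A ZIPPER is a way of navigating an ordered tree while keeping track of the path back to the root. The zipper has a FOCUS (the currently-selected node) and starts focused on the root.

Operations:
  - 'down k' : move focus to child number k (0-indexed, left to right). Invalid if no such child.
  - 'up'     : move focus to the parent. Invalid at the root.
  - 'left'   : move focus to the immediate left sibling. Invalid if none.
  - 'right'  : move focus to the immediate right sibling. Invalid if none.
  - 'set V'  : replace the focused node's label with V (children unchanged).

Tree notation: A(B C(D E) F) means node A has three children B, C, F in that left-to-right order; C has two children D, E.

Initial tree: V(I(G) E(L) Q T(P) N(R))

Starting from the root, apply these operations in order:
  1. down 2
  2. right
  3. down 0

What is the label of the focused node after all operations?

Step 1 (down 2): focus=Q path=2 depth=1 children=[] left=['I', 'E'] right=['T', 'N'] parent=V
Step 2 (right): focus=T path=3 depth=1 children=['P'] left=['I', 'E', 'Q'] right=['N'] parent=V
Step 3 (down 0): focus=P path=3/0 depth=2 children=[] left=[] right=[] parent=T

Answer: P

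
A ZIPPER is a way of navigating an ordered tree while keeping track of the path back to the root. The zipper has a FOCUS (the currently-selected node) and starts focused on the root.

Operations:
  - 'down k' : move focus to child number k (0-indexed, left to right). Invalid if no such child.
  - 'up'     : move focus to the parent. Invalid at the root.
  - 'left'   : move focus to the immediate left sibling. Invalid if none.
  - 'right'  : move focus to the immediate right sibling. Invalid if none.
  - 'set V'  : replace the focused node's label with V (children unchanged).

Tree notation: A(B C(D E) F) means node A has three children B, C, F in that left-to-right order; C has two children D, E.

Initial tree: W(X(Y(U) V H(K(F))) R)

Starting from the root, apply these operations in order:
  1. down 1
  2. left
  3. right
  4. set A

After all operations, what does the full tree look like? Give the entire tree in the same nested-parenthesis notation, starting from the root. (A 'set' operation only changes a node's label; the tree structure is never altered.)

Answer: W(X(Y(U) V H(K(F))) A)

Derivation:
Step 1 (down 1): focus=R path=1 depth=1 children=[] left=['X'] right=[] parent=W
Step 2 (left): focus=X path=0 depth=1 children=['Y', 'V', 'H'] left=[] right=['R'] parent=W
Step 3 (right): focus=R path=1 depth=1 children=[] left=['X'] right=[] parent=W
Step 4 (set A): focus=A path=1 depth=1 children=[] left=['X'] right=[] parent=W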